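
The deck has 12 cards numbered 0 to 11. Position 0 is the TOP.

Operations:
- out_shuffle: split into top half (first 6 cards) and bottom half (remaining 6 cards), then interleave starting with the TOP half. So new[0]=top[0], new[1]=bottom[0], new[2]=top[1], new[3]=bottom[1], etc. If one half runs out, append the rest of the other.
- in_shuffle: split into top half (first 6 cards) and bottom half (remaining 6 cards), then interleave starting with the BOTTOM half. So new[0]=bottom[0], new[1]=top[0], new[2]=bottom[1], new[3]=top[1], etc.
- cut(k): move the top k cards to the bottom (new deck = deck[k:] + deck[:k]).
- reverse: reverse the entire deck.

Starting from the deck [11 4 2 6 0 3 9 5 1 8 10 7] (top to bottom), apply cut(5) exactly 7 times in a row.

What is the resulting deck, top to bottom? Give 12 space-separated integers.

After op 1 (cut(5)): [3 9 5 1 8 10 7 11 4 2 6 0]
After op 2 (cut(5)): [10 7 11 4 2 6 0 3 9 5 1 8]
After op 3 (cut(5)): [6 0 3 9 5 1 8 10 7 11 4 2]
After op 4 (cut(5)): [1 8 10 7 11 4 2 6 0 3 9 5]
After op 5 (cut(5)): [4 2 6 0 3 9 5 1 8 10 7 11]
After op 6 (cut(5)): [9 5 1 8 10 7 11 4 2 6 0 3]
After op 7 (cut(5)): [7 11 4 2 6 0 3 9 5 1 8 10]

Answer: 7 11 4 2 6 0 3 9 5 1 8 10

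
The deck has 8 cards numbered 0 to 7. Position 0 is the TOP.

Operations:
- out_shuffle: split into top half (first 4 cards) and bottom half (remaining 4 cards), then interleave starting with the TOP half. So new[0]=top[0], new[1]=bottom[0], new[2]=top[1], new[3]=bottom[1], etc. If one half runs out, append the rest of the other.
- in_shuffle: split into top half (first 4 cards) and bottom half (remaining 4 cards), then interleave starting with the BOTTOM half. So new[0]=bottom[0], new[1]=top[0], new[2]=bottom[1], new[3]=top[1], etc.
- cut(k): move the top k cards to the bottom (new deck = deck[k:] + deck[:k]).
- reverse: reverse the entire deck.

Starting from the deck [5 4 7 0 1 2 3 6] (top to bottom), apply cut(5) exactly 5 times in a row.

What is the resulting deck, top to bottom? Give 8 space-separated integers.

After op 1 (cut(5)): [2 3 6 5 4 7 0 1]
After op 2 (cut(5)): [7 0 1 2 3 6 5 4]
After op 3 (cut(5)): [6 5 4 7 0 1 2 3]
After op 4 (cut(5)): [1 2 3 6 5 4 7 0]
After op 5 (cut(5)): [4 7 0 1 2 3 6 5]

Answer: 4 7 0 1 2 3 6 5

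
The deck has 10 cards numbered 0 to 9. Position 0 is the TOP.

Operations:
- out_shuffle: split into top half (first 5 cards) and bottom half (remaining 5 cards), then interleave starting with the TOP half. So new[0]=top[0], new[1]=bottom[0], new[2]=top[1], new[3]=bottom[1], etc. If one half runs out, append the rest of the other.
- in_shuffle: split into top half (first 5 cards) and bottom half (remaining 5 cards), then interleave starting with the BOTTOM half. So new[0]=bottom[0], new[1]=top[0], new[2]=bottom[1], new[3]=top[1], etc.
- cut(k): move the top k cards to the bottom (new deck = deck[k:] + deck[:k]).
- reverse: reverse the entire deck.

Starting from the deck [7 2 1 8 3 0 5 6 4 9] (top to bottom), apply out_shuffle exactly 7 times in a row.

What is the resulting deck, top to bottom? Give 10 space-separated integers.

Answer: 7 0 2 5 1 6 8 4 3 9

Derivation:
After op 1 (out_shuffle): [7 0 2 5 1 6 8 4 3 9]
After op 2 (out_shuffle): [7 6 0 8 2 4 5 3 1 9]
After op 3 (out_shuffle): [7 4 6 5 0 3 8 1 2 9]
After op 4 (out_shuffle): [7 3 4 8 6 1 5 2 0 9]
After op 5 (out_shuffle): [7 1 3 5 4 2 8 0 6 9]
After op 6 (out_shuffle): [7 2 1 8 3 0 5 6 4 9]
After op 7 (out_shuffle): [7 0 2 5 1 6 8 4 3 9]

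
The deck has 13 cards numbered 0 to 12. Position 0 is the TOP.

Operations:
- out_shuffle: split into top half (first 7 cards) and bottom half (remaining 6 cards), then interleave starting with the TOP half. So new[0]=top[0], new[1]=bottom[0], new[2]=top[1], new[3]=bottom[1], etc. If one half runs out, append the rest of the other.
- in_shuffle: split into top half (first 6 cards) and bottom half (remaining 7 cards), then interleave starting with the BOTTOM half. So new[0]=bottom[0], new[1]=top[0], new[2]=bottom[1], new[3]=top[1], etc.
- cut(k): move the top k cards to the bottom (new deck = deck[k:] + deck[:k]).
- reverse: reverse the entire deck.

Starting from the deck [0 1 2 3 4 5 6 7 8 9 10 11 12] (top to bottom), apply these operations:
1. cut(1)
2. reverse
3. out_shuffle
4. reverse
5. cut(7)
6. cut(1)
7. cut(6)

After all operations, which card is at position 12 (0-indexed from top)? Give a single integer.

After op 1 (cut(1)): [1 2 3 4 5 6 7 8 9 10 11 12 0]
After op 2 (reverse): [0 12 11 10 9 8 7 6 5 4 3 2 1]
After op 3 (out_shuffle): [0 6 12 5 11 4 10 3 9 2 8 1 7]
After op 4 (reverse): [7 1 8 2 9 3 10 4 11 5 12 6 0]
After op 5 (cut(7)): [4 11 5 12 6 0 7 1 8 2 9 3 10]
After op 6 (cut(1)): [11 5 12 6 0 7 1 8 2 9 3 10 4]
After op 7 (cut(6)): [1 8 2 9 3 10 4 11 5 12 6 0 7]
Position 12: card 7.

Answer: 7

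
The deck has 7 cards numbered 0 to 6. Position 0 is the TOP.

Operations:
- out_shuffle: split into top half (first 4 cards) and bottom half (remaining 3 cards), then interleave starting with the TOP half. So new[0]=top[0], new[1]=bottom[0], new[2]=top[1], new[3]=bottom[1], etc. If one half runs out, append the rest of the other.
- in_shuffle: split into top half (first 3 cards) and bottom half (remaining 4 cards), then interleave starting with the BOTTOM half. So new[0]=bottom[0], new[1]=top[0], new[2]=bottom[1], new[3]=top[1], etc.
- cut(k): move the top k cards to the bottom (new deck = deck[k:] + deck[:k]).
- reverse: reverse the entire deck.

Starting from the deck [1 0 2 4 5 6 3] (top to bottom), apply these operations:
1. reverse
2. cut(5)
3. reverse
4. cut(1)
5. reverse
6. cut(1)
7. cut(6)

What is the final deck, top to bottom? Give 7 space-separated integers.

After op 1 (reverse): [3 6 5 4 2 0 1]
After op 2 (cut(5)): [0 1 3 6 5 4 2]
After op 3 (reverse): [2 4 5 6 3 1 0]
After op 4 (cut(1)): [4 5 6 3 1 0 2]
After op 5 (reverse): [2 0 1 3 6 5 4]
After op 6 (cut(1)): [0 1 3 6 5 4 2]
After op 7 (cut(6)): [2 0 1 3 6 5 4]

Answer: 2 0 1 3 6 5 4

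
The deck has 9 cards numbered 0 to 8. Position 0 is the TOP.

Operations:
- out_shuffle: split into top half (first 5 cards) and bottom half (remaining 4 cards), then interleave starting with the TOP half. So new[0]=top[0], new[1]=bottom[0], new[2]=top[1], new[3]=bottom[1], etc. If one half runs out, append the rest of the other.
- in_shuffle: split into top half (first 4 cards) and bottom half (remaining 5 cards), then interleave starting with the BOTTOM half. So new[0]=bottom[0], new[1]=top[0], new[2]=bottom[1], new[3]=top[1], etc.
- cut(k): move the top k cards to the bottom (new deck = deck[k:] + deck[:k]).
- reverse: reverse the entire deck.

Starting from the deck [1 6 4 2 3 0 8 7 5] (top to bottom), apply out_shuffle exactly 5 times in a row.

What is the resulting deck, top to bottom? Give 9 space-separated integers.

After op 1 (out_shuffle): [1 0 6 8 4 7 2 5 3]
After op 2 (out_shuffle): [1 7 0 2 6 5 8 3 4]
After op 3 (out_shuffle): [1 5 7 8 0 3 2 4 6]
After op 4 (out_shuffle): [1 3 5 2 7 4 8 6 0]
After op 5 (out_shuffle): [1 4 3 8 5 6 2 0 7]

Answer: 1 4 3 8 5 6 2 0 7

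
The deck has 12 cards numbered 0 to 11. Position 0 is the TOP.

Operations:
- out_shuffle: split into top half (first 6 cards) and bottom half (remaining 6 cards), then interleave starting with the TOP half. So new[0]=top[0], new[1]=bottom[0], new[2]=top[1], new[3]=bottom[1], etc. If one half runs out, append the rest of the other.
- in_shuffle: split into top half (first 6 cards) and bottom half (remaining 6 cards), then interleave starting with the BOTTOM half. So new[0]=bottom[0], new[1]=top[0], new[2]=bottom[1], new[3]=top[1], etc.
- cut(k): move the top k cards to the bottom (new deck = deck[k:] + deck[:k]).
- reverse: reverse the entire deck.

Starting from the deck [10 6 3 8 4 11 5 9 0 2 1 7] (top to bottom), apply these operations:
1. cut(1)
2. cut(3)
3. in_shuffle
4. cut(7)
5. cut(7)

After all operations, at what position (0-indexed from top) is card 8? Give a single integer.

After op 1 (cut(1)): [6 3 8 4 11 5 9 0 2 1 7 10]
After op 2 (cut(3)): [4 11 5 9 0 2 1 7 10 6 3 8]
After op 3 (in_shuffle): [1 4 7 11 10 5 6 9 3 0 8 2]
After op 4 (cut(7)): [9 3 0 8 2 1 4 7 11 10 5 6]
After op 5 (cut(7)): [7 11 10 5 6 9 3 0 8 2 1 4]
Card 8 is at position 8.

Answer: 8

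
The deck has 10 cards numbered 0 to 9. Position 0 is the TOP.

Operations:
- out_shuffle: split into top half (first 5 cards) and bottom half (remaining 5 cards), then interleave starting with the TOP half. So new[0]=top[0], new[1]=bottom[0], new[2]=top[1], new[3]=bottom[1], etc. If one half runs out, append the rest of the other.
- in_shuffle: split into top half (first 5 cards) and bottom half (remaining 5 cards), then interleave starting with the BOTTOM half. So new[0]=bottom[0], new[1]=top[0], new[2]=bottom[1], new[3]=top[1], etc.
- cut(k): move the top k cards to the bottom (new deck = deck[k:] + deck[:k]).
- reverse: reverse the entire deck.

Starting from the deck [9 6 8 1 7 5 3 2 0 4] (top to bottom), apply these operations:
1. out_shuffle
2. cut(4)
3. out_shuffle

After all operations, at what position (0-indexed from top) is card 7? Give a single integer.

After op 1 (out_shuffle): [9 5 6 3 8 2 1 0 7 4]
After op 2 (cut(4)): [8 2 1 0 7 4 9 5 6 3]
After op 3 (out_shuffle): [8 4 2 9 1 5 0 6 7 3]
Card 7 is at position 8.

Answer: 8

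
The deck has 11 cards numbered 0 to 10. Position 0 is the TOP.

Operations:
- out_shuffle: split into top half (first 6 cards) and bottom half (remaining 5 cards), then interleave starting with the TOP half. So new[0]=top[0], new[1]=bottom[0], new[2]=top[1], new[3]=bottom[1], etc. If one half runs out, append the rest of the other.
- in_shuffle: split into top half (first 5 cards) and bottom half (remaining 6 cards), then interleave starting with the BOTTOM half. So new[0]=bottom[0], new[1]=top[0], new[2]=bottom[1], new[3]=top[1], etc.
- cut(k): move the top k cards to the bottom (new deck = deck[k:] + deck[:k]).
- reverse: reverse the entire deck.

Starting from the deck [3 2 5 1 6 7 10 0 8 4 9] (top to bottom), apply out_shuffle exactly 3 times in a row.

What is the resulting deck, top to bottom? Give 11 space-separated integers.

After op 1 (out_shuffle): [3 10 2 0 5 8 1 4 6 9 7]
After op 2 (out_shuffle): [3 1 10 4 2 6 0 9 5 7 8]
After op 3 (out_shuffle): [3 0 1 9 10 5 4 7 2 8 6]

Answer: 3 0 1 9 10 5 4 7 2 8 6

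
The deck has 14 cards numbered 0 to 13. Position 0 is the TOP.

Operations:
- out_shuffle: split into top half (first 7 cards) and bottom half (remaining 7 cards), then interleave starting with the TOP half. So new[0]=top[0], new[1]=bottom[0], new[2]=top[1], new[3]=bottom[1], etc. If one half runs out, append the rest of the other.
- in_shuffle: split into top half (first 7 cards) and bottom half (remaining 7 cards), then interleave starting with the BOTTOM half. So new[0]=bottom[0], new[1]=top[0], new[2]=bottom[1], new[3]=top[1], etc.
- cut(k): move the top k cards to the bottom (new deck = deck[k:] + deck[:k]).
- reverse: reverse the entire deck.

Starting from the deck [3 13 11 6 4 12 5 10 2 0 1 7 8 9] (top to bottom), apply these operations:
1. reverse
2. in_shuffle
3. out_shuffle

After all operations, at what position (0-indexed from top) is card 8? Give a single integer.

After op 1 (reverse): [9 8 7 1 0 2 10 5 12 4 6 11 13 3]
After op 2 (in_shuffle): [5 9 12 8 4 7 6 1 11 0 13 2 3 10]
After op 3 (out_shuffle): [5 1 9 11 12 0 8 13 4 2 7 3 6 10]
Card 8 is at position 6.

Answer: 6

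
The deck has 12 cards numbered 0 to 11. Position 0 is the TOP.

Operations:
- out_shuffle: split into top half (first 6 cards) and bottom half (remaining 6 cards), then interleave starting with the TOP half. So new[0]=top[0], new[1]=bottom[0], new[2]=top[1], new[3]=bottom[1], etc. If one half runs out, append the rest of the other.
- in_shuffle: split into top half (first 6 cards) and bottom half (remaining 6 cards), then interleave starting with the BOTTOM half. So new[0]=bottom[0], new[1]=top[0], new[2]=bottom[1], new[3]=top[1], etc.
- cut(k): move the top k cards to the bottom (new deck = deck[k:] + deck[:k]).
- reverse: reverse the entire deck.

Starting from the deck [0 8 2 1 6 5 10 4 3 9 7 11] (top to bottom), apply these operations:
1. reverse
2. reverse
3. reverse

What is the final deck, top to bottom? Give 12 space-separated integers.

After op 1 (reverse): [11 7 9 3 4 10 5 6 1 2 8 0]
After op 2 (reverse): [0 8 2 1 6 5 10 4 3 9 7 11]
After op 3 (reverse): [11 7 9 3 4 10 5 6 1 2 8 0]

Answer: 11 7 9 3 4 10 5 6 1 2 8 0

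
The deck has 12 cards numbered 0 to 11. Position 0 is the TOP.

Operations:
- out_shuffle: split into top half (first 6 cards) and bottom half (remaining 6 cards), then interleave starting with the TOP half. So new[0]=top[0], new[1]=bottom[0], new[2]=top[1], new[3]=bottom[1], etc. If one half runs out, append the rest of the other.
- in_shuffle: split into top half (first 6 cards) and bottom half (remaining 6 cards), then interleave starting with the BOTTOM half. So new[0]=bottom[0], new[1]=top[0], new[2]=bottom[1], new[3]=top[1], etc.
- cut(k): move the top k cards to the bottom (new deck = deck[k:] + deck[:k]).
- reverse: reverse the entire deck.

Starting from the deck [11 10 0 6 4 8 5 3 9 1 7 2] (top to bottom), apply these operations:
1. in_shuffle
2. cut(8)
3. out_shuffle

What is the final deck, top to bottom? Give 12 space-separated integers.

Answer: 7 3 4 10 2 9 8 0 5 1 11 6

Derivation:
After op 1 (in_shuffle): [5 11 3 10 9 0 1 6 7 4 2 8]
After op 2 (cut(8)): [7 4 2 8 5 11 3 10 9 0 1 6]
After op 3 (out_shuffle): [7 3 4 10 2 9 8 0 5 1 11 6]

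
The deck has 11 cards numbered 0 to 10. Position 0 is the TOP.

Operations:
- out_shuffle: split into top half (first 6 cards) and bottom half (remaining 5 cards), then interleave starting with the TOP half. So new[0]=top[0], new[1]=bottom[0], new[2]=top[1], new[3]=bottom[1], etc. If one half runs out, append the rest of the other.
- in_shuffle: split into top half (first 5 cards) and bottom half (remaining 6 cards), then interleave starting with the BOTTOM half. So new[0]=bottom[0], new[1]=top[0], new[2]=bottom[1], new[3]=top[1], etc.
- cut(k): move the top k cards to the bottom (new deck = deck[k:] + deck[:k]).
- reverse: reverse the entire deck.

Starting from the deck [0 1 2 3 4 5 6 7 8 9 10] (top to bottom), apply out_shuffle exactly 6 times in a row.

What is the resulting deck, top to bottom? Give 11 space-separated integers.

After op 1 (out_shuffle): [0 6 1 7 2 8 3 9 4 10 5]
After op 2 (out_shuffle): [0 3 6 9 1 4 7 10 2 5 8]
After op 3 (out_shuffle): [0 7 3 10 6 2 9 5 1 8 4]
After op 4 (out_shuffle): [0 9 7 5 3 1 10 8 6 4 2]
After op 5 (out_shuffle): [0 10 9 8 7 6 5 4 3 2 1]
After op 6 (out_shuffle): [0 5 10 4 9 3 8 2 7 1 6]

Answer: 0 5 10 4 9 3 8 2 7 1 6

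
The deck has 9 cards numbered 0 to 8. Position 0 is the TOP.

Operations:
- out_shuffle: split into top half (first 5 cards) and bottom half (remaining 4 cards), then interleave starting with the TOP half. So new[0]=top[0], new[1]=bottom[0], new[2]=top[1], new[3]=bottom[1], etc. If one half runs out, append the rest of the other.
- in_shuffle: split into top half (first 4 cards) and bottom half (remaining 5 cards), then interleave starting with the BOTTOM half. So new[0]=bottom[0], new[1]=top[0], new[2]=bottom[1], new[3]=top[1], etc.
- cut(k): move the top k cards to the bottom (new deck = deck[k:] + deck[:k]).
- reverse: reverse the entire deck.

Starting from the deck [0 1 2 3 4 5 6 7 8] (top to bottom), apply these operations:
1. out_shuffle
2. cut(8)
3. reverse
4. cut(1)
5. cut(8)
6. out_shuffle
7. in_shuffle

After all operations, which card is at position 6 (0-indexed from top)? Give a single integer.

Answer: 4

Derivation:
After op 1 (out_shuffle): [0 5 1 6 2 7 3 8 4]
After op 2 (cut(8)): [4 0 5 1 6 2 7 3 8]
After op 3 (reverse): [8 3 7 2 6 1 5 0 4]
After op 4 (cut(1)): [3 7 2 6 1 5 0 4 8]
After op 5 (cut(8)): [8 3 7 2 6 1 5 0 4]
After op 6 (out_shuffle): [8 1 3 5 7 0 2 4 6]
After op 7 (in_shuffle): [7 8 0 1 2 3 4 5 6]
Position 6: card 4.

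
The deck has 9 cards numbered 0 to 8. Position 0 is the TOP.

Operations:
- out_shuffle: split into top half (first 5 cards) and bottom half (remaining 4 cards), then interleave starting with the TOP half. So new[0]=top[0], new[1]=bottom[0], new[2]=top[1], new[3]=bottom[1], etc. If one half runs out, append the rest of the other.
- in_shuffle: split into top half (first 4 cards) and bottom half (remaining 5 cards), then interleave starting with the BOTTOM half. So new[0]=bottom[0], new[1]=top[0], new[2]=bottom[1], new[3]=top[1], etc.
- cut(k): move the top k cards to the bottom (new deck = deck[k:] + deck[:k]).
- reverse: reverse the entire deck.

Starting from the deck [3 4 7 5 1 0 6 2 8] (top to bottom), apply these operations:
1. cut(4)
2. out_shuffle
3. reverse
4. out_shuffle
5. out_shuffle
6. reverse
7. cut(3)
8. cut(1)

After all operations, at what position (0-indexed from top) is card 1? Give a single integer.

Answer: 8

Derivation:
After op 1 (cut(4)): [1 0 6 2 8 3 4 7 5]
After op 2 (out_shuffle): [1 3 0 4 6 7 2 5 8]
After op 3 (reverse): [8 5 2 7 6 4 0 3 1]
After op 4 (out_shuffle): [8 4 5 0 2 3 7 1 6]
After op 5 (out_shuffle): [8 3 4 7 5 1 0 6 2]
After op 6 (reverse): [2 6 0 1 5 7 4 3 8]
After op 7 (cut(3)): [1 5 7 4 3 8 2 6 0]
After op 8 (cut(1)): [5 7 4 3 8 2 6 0 1]
Card 1 is at position 8.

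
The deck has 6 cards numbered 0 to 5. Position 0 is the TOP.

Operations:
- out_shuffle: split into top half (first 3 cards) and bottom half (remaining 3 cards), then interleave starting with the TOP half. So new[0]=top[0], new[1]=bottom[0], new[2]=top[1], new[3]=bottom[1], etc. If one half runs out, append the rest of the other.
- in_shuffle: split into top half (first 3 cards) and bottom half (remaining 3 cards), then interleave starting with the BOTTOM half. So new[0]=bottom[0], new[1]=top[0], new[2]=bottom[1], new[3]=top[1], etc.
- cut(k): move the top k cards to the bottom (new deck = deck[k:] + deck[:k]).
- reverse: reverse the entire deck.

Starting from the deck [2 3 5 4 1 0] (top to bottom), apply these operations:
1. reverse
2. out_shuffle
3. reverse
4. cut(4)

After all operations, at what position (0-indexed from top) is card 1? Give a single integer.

Answer: 5

Derivation:
After op 1 (reverse): [0 1 4 5 3 2]
After op 2 (out_shuffle): [0 5 1 3 4 2]
After op 3 (reverse): [2 4 3 1 5 0]
After op 4 (cut(4)): [5 0 2 4 3 1]
Card 1 is at position 5.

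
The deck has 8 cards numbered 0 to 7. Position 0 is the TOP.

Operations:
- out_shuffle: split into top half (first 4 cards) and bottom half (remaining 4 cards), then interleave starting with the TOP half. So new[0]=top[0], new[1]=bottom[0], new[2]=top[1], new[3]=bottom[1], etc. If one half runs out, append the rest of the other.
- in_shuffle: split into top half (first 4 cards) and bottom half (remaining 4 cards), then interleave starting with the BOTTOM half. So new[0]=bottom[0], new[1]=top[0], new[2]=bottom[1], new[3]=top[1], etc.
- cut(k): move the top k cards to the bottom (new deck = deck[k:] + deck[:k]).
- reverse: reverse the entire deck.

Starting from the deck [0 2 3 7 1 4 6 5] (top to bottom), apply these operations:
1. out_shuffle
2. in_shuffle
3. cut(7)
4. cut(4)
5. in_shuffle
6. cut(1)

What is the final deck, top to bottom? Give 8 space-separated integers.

Answer: 1 3 7 0 2 6 5 4

Derivation:
After op 1 (out_shuffle): [0 1 2 4 3 6 7 5]
After op 2 (in_shuffle): [3 0 6 1 7 2 5 4]
After op 3 (cut(7)): [4 3 0 6 1 7 2 5]
After op 4 (cut(4)): [1 7 2 5 4 3 0 6]
After op 5 (in_shuffle): [4 1 3 7 0 2 6 5]
After op 6 (cut(1)): [1 3 7 0 2 6 5 4]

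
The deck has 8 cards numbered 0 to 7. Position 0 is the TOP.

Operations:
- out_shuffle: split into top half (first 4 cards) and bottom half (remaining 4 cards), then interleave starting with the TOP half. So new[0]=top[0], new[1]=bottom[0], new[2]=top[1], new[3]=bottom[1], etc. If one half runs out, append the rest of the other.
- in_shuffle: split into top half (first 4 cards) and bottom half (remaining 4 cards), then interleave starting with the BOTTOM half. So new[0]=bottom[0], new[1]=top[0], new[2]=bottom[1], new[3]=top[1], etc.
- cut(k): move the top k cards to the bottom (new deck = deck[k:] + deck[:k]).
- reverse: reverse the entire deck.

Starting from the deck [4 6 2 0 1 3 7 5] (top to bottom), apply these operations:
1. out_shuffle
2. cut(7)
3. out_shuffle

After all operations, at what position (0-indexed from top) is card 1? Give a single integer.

After op 1 (out_shuffle): [4 1 6 3 2 7 0 5]
After op 2 (cut(7)): [5 4 1 6 3 2 7 0]
After op 3 (out_shuffle): [5 3 4 2 1 7 6 0]
Card 1 is at position 4.

Answer: 4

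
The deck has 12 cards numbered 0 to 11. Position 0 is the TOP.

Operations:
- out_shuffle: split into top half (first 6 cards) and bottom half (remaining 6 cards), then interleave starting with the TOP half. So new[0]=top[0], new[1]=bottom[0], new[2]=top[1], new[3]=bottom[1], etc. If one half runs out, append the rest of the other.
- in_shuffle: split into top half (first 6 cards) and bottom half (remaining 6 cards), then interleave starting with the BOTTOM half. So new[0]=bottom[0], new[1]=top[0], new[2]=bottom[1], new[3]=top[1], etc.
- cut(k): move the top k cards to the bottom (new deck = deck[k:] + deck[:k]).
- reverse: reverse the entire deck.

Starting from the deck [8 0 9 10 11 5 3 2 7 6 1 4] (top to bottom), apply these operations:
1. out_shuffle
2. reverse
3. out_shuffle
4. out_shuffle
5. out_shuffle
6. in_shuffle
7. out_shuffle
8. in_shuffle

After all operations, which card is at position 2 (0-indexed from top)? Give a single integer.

Answer: 7

Derivation:
After op 1 (out_shuffle): [8 3 0 2 9 7 10 6 11 1 5 4]
After op 2 (reverse): [4 5 1 11 6 10 7 9 2 0 3 8]
After op 3 (out_shuffle): [4 7 5 9 1 2 11 0 6 3 10 8]
After op 4 (out_shuffle): [4 11 7 0 5 6 9 3 1 10 2 8]
After op 5 (out_shuffle): [4 9 11 3 7 1 0 10 5 2 6 8]
After op 6 (in_shuffle): [0 4 10 9 5 11 2 3 6 7 8 1]
After op 7 (out_shuffle): [0 2 4 3 10 6 9 7 5 8 11 1]
After op 8 (in_shuffle): [9 0 7 2 5 4 8 3 11 10 1 6]
Position 2: card 7.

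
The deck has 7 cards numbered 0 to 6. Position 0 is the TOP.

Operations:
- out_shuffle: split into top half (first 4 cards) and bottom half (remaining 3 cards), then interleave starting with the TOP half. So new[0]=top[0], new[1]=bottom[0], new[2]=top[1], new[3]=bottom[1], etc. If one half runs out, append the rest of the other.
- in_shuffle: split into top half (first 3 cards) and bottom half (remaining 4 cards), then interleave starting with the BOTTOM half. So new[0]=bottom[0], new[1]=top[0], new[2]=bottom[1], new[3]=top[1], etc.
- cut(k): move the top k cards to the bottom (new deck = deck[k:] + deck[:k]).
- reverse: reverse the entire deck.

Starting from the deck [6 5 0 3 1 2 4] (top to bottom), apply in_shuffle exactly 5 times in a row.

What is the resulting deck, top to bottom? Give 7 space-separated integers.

Answer: 5 3 2 6 0 1 4

Derivation:
After op 1 (in_shuffle): [3 6 1 5 2 0 4]
After op 2 (in_shuffle): [5 3 2 6 0 1 4]
After op 3 (in_shuffle): [6 5 0 3 1 2 4]
After op 4 (in_shuffle): [3 6 1 5 2 0 4]
After op 5 (in_shuffle): [5 3 2 6 0 1 4]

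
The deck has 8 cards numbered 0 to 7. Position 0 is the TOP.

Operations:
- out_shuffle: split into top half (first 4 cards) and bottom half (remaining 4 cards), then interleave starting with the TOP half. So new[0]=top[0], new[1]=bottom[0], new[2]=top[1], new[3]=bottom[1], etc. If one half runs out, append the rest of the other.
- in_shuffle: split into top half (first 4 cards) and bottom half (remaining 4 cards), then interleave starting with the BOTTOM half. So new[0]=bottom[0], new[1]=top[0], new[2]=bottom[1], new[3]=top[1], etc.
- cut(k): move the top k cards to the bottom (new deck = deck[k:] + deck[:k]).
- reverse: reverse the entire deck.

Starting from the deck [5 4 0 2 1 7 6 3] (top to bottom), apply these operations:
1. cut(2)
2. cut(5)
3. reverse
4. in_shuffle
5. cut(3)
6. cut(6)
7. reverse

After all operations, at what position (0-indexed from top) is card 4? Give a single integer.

After op 1 (cut(2)): [0 2 1 7 6 3 5 4]
After op 2 (cut(5)): [3 5 4 0 2 1 7 6]
After op 3 (reverse): [6 7 1 2 0 4 5 3]
After op 4 (in_shuffle): [0 6 4 7 5 1 3 2]
After op 5 (cut(3)): [7 5 1 3 2 0 6 4]
After op 6 (cut(6)): [6 4 7 5 1 3 2 0]
After op 7 (reverse): [0 2 3 1 5 7 4 6]
Card 4 is at position 6.

Answer: 6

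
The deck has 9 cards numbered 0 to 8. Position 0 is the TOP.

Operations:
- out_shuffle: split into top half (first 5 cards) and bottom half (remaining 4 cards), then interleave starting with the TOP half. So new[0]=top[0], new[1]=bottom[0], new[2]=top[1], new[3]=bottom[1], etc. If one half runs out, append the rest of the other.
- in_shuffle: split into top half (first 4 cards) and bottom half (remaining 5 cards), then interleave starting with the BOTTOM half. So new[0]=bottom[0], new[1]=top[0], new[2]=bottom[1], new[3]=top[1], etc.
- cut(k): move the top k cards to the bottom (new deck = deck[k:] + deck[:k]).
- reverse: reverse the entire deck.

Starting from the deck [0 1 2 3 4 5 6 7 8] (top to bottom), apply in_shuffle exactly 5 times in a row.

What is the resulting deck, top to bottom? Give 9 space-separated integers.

Answer: 1 3 5 7 0 2 4 6 8

Derivation:
After op 1 (in_shuffle): [4 0 5 1 6 2 7 3 8]
After op 2 (in_shuffle): [6 4 2 0 7 5 3 1 8]
After op 3 (in_shuffle): [7 6 5 4 3 2 1 0 8]
After op 4 (in_shuffle): [3 7 2 6 1 5 0 4 8]
After op 5 (in_shuffle): [1 3 5 7 0 2 4 6 8]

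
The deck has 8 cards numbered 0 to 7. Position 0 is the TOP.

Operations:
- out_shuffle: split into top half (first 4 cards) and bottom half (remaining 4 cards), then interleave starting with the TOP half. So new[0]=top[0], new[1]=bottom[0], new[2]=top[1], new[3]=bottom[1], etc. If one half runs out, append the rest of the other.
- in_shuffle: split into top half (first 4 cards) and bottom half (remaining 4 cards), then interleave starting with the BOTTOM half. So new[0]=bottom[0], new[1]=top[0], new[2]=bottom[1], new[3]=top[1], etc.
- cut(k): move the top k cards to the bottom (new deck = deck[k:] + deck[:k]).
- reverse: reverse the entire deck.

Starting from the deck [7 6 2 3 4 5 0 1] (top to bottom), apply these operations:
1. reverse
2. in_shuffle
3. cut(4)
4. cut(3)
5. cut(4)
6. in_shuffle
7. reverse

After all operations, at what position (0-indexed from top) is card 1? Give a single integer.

Answer: 3

Derivation:
After op 1 (reverse): [1 0 5 4 3 2 6 7]
After op 2 (in_shuffle): [3 1 2 0 6 5 7 4]
After op 3 (cut(4)): [6 5 7 4 3 1 2 0]
After op 4 (cut(3)): [4 3 1 2 0 6 5 7]
After op 5 (cut(4)): [0 6 5 7 4 3 1 2]
After op 6 (in_shuffle): [4 0 3 6 1 5 2 7]
After op 7 (reverse): [7 2 5 1 6 3 0 4]
Card 1 is at position 3.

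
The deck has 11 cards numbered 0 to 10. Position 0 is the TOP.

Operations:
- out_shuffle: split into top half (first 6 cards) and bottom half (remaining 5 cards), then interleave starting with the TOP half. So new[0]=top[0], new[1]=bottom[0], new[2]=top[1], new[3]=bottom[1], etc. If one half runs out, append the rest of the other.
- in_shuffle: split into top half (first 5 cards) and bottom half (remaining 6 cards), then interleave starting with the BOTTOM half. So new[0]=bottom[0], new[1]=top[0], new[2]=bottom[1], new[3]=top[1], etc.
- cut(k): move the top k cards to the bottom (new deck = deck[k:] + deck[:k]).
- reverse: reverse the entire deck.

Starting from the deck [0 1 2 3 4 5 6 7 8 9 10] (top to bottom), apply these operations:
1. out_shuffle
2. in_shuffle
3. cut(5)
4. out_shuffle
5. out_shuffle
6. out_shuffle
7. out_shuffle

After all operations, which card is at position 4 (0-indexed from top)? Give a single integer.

After op 1 (out_shuffle): [0 6 1 7 2 8 3 9 4 10 5]
After op 2 (in_shuffle): [8 0 3 6 9 1 4 7 10 2 5]
After op 3 (cut(5)): [1 4 7 10 2 5 8 0 3 6 9]
After op 4 (out_shuffle): [1 8 4 0 7 3 10 6 2 9 5]
After op 5 (out_shuffle): [1 10 8 6 4 2 0 9 7 5 3]
After op 6 (out_shuffle): [1 0 10 9 8 7 6 5 4 3 2]
After op 7 (out_shuffle): [1 6 0 5 10 4 9 3 8 2 7]
Position 4: card 10.

Answer: 10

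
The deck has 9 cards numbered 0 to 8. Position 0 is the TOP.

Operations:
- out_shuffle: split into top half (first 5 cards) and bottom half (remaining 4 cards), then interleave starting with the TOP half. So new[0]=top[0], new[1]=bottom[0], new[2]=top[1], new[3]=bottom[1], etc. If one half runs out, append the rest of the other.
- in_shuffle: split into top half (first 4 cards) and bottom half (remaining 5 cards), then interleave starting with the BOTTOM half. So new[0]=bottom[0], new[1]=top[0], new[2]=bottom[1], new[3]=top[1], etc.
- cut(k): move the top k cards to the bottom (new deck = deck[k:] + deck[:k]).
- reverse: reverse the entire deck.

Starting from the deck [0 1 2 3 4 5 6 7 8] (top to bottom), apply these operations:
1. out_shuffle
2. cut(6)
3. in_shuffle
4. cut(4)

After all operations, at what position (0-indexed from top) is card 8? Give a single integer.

Answer: 8

Derivation:
After op 1 (out_shuffle): [0 5 1 6 2 7 3 8 4]
After op 2 (cut(6)): [3 8 4 0 5 1 6 2 7]
After op 3 (in_shuffle): [5 3 1 8 6 4 2 0 7]
After op 4 (cut(4)): [6 4 2 0 7 5 3 1 8]
Card 8 is at position 8.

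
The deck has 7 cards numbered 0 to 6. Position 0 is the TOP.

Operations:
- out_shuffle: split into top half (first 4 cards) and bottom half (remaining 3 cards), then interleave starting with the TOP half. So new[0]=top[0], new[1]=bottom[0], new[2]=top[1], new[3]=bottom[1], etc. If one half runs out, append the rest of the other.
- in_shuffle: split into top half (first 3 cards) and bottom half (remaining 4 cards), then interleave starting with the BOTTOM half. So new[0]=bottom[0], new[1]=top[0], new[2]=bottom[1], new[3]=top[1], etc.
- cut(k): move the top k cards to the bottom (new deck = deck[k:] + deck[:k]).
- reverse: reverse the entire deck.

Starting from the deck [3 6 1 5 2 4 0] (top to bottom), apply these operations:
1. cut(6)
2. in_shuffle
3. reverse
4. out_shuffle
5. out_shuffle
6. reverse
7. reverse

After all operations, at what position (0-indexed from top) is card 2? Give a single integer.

After op 1 (cut(6)): [0 3 6 1 5 2 4]
After op 2 (in_shuffle): [1 0 5 3 2 6 4]
After op 3 (reverse): [4 6 2 3 5 0 1]
After op 4 (out_shuffle): [4 5 6 0 2 1 3]
After op 5 (out_shuffle): [4 2 5 1 6 3 0]
After op 6 (reverse): [0 3 6 1 5 2 4]
After op 7 (reverse): [4 2 5 1 6 3 0]
Card 2 is at position 1.

Answer: 1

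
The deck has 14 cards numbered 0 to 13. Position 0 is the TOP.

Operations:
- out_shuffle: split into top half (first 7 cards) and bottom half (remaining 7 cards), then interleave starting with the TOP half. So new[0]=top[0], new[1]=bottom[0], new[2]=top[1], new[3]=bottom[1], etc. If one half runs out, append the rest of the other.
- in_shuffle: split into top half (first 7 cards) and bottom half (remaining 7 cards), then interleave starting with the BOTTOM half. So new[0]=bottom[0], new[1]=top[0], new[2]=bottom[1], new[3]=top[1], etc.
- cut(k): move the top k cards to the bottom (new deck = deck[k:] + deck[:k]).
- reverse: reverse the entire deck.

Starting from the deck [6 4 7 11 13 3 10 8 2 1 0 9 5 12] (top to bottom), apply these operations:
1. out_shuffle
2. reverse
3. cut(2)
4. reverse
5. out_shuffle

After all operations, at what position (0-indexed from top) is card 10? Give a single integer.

After op 1 (out_shuffle): [6 8 4 2 7 1 11 0 13 9 3 5 10 12]
After op 2 (reverse): [12 10 5 3 9 13 0 11 1 7 2 4 8 6]
After op 3 (cut(2)): [5 3 9 13 0 11 1 7 2 4 8 6 12 10]
After op 4 (reverse): [10 12 6 8 4 2 7 1 11 0 13 9 3 5]
After op 5 (out_shuffle): [10 1 12 11 6 0 8 13 4 9 2 3 7 5]
Card 10 is at position 0.

Answer: 0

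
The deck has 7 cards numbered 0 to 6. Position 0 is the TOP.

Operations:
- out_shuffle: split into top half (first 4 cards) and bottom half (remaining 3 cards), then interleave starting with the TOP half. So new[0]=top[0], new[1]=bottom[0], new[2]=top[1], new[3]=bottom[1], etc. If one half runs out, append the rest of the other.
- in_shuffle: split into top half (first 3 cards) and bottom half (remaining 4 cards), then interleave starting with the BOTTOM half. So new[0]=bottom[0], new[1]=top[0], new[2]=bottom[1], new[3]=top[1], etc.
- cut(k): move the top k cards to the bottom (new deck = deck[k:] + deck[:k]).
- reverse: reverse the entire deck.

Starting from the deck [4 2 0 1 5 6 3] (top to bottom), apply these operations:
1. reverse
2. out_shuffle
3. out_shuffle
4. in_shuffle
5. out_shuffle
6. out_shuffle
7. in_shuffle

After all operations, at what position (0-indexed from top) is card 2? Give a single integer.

Answer: 0

Derivation:
After op 1 (reverse): [3 6 5 1 0 2 4]
After op 2 (out_shuffle): [3 0 6 2 5 4 1]
After op 3 (out_shuffle): [3 5 0 4 6 1 2]
After op 4 (in_shuffle): [4 3 6 5 1 0 2]
After op 5 (out_shuffle): [4 1 3 0 6 2 5]
After op 6 (out_shuffle): [4 6 1 2 3 5 0]
After op 7 (in_shuffle): [2 4 3 6 5 1 0]
Card 2 is at position 0.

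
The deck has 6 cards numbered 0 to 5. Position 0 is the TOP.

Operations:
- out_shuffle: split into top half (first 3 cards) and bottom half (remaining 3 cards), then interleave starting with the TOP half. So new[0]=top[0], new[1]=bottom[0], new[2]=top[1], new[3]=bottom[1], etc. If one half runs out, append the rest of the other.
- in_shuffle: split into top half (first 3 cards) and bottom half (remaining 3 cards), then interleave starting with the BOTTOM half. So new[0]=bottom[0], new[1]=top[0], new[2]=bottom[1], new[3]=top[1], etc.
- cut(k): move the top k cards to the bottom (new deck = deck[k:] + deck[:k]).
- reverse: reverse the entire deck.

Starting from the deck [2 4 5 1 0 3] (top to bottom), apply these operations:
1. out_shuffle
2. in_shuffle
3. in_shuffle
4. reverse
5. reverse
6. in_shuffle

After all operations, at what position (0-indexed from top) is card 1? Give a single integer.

After op 1 (out_shuffle): [2 1 4 0 5 3]
After op 2 (in_shuffle): [0 2 5 1 3 4]
After op 3 (in_shuffle): [1 0 3 2 4 5]
After op 4 (reverse): [5 4 2 3 0 1]
After op 5 (reverse): [1 0 3 2 4 5]
After op 6 (in_shuffle): [2 1 4 0 5 3]
Card 1 is at position 1.

Answer: 1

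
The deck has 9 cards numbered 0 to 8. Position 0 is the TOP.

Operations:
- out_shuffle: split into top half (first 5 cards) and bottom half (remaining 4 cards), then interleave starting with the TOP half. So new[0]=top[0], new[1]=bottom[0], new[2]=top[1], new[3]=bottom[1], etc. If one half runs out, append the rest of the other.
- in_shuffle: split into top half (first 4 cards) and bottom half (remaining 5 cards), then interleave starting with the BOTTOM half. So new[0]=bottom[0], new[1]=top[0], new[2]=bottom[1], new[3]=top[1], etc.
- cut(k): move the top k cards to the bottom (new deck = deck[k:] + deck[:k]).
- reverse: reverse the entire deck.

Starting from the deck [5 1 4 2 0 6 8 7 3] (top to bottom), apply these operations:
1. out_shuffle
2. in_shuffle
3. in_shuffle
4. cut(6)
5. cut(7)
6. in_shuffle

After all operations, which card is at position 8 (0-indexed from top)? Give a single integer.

After op 1 (out_shuffle): [5 6 1 8 4 7 2 3 0]
After op 2 (in_shuffle): [4 5 7 6 2 1 3 8 0]
After op 3 (in_shuffle): [2 4 1 5 3 7 8 6 0]
After op 4 (cut(6)): [8 6 0 2 4 1 5 3 7]
After op 5 (cut(7)): [3 7 8 6 0 2 4 1 5]
After op 6 (in_shuffle): [0 3 2 7 4 8 1 6 5]
Position 8: card 5.

Answer: 5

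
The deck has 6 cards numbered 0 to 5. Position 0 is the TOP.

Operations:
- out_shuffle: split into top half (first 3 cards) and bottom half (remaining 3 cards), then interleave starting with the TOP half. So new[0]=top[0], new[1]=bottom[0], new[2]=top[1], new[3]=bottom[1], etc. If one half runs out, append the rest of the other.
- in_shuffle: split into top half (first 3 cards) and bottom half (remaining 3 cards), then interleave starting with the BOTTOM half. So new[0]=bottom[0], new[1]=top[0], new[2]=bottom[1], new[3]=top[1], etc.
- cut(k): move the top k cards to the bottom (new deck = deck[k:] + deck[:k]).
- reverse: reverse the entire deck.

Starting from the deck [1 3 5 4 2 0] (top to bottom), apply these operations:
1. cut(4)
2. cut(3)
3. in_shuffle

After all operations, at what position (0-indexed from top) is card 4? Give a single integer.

After op 1 (cut(4)): [2 0 1 3 5 4]
After op 2 (cut(3)): [3 5 4 2 0 1]
After op 3 (in_shuffle): [2 3 0 5 1 4]
Card 4 is at position 5.

Answer: 5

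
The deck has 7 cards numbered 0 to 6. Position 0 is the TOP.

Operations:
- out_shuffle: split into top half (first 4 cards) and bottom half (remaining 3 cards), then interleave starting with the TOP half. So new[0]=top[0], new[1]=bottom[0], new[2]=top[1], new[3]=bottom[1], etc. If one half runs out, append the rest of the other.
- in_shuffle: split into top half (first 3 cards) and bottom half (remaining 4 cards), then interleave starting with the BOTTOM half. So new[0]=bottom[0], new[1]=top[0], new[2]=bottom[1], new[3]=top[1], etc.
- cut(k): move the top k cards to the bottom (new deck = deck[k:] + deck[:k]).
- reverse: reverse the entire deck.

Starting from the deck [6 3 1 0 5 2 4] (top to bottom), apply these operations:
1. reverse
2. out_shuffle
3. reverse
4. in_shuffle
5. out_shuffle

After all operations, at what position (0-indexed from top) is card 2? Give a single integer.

Answer: 4

Derivation:
After op 1 (reverse): [4 2 5 0 1 3 6]
After op 2 (out_shuffle): [4 1 2 3 5 6 0]
After op 3 (reverse): [0 6 5 3 2 1 4]
After op 4 (in_shuffle): [3 0 2 6 1 5 4]
After op 5 (out_shuffle): [3 1 0 5 2 4 6]
Card 2 is at position 4.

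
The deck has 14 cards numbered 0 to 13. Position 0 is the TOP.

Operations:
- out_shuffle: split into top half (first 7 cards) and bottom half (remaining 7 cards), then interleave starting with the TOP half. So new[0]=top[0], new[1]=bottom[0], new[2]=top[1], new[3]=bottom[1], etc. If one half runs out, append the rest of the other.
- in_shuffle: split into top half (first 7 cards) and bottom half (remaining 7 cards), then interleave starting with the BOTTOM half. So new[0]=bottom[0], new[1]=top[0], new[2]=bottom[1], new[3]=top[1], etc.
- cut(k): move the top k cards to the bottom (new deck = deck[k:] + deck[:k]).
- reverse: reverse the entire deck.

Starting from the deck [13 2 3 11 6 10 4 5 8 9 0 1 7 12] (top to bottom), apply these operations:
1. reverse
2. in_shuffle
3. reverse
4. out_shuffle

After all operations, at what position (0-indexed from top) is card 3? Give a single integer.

Answer: 10

Derivation:
After op 1 (reverse): [12 7 1 0 9 8 5 4 10 6 11 3 2 13]
After op 2 (in_shuffle): [4 12 10 7 6 1 11 0 3 9 2 8 13 5]
After op 3 (reverse): [5 13 8 2 9 3 0 11 1 6 7 10 12 4]
After op 4 (out_shuffle): [5 11 13 1 8 6 2 7 9 10 3 12 0 4]
Card 3 is at position 10.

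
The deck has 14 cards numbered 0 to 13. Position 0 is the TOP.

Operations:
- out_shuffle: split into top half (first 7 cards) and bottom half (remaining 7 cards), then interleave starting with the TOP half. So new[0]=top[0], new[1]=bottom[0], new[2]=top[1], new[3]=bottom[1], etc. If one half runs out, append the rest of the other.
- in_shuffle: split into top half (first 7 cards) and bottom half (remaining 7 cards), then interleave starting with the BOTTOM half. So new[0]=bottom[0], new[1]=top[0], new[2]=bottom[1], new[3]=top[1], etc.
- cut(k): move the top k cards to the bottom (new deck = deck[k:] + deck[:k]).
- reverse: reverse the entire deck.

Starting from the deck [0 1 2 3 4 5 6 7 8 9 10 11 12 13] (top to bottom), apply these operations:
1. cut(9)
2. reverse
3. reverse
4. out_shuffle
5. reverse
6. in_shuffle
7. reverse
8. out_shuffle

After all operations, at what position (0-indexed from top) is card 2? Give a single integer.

Answer: 6

Derivation:
After op 1 (cut(9)): [9 10 11 12 13 0 1 2 3 4 5 6 7 8]
After op 2 (reverse): [8 7 6 5 4 3 2 1 0 13 12 11 10 9]
After op 3 (reverse): [9 10 11 12 13 0 1 2 3 4 5 6 7 8]
After op 4 (out_shuffle): [9 2 10 3 11 4 12 5 13 6 0 7 1 8]
After op 5 (reverse): [8 1 7 0 6 13 5 12 4 11 3 10 2 9]
After op 6 (in_shuffle): [12 8 4 1 11 7 3 0 10 6 2 13 9 5]
After op 7 (reverse): [5 9 13 2 6 10 0 3 7 11 1 4 8 12]
After op 8 (out_shuffle): [5 3 9 7 13 11 2 1 6 4 10 8 0 12]
Card 2 is at position 6.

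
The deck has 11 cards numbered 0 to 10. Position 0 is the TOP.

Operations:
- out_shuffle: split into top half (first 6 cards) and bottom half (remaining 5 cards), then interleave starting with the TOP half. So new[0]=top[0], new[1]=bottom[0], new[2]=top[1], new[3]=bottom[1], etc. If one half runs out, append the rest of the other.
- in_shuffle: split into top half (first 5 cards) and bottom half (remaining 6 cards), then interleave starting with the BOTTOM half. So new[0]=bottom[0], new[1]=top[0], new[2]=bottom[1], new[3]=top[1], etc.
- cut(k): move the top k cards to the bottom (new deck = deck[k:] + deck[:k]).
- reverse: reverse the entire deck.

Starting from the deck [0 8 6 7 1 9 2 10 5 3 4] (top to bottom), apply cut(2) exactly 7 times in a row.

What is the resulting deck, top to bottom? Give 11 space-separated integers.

Answer: 7 1 9 2 10 5 3 4 0 8 6

Derivation:
After op 1 (cut(2)): [6 7 1 9 2 10 5 3 4 0 8]
After op 2 (cut(2)): [1 9 2 10 5 3 4 0 8 6 7]
After op 3 (cut(2)): [2 10 5 3 4 0 8 6 7 1 9]
After op 4 (cut(2)): [5 3 4 0 8 6 7 1 9 2 10]
After op 5 (cut(2)): [4 0 8 6 7 1 9 2 10 5 3]
After op 6 (cut(2)): [8 6 7 1 9 2 10 5 3 4 0]
After op 7 (cut(2)): [7 1 9 2 10 5 3 4 0 8 6]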